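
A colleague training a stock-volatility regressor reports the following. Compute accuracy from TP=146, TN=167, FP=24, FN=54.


Accuracy = (TP+TN)/(TP+TN+FP+FN)
= (146+167)/(391)
= 313/391 = 80.05%

80.05%


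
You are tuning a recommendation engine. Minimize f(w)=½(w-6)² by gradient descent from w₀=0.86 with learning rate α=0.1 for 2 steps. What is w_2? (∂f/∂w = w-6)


step 1: grad = 0.86-6 = -5.14; w = 0.86 - 0.1·(-5.14) = 1.374
step 2: grad = 1.374-6 = -4.626; w = 1.374 - 0.1·(-4.626) = 1.8366

1.8366


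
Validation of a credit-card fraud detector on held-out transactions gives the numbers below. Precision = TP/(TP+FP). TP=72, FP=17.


Precision = TP/(TP+FP)
= 72/(72+17)
= 72/89 = 80.9%

80.9%


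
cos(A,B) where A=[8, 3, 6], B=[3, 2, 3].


A·B = 8·3 + 3·2 + 6·3 = 48
‖A‖ = √109 = 10.4403, ‖B‖ = √22 = 4.6904
cos = 48/(√109·√22) = 48/√2398 = 0.9802

0.9802


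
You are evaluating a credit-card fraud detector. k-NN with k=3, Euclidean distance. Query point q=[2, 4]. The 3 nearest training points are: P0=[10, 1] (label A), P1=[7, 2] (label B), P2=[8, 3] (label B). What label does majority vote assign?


d(q,P0) = 8.544  (label A)
d(q,P1) = 5.3852  (label B)
d(q,P2) = 6.0828  (label B)
Votes: A=1, B=2
Majority → B

B


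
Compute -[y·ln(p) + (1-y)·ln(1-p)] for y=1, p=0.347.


BCE = -[y·ln(p) + (1-y)·ln(1-p)]
= -1·ln(0.347) - 0
= -ln(0.347) = 1.0584

1.0584


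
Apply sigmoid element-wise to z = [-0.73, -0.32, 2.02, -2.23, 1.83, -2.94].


σ(-0.73) = 1/(1+e^0.73) = 0.3252
σ(-0.32) = 1/(1+e^0.32) = 0.4207
σ(2.02) = 1/(1+e^-2.02) = 0.8829
σ(-2.23) = 1/(1+e^2.23) = 0.0971
σ(1.83) = 1/(1+e^-1.83) = 0.8618
σ(-2.94) = 1/(1+e^2.94) = 0.0502
result = [0.3252, 0.4207, 0.8829, 0.0971, 0.8618, 0.0502]

[0.3252, 0.4207, 0.8829, 0.0971, 0.8618, 0.0502]


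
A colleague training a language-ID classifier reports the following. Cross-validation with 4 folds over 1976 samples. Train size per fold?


Fold size = 1976/4 = 494
Training per fold = 1976 - 494 = 1482

1482


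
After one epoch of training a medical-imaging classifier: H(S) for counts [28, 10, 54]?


Probabilities: [28/92, 10/92, 54/92] ≈ [0.3043, 0.1087, 0.587]
H = -((28/92)·log₂(28/92) + (10/92)·log₂(10/92) + (54/92)·log₂(54/92))
  = 1.3215 bits

1.3215 bits


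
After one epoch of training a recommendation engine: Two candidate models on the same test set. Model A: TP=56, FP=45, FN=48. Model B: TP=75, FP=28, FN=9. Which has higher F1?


Model A: P=56/101=0.5545, R=56/104=0.5385, F1=2PR/(P+R)=2TP/(2TP+FP+FN)=112/205=0.5463
Model B: P=75/103=0.7282, R=75/84=0.8929, F1=2PR/(P+R)=2TP/(2TP+FP+FN)=150/187=0.8021
0.5463 < 0.8021 → Model B

Model B


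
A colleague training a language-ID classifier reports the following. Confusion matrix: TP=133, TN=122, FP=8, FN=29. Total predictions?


Total = TP + TN + FP + FN
= 133 + 122 + 8 + 29
= 292
(Predicted positive: 141, predicted negative: 151)

292


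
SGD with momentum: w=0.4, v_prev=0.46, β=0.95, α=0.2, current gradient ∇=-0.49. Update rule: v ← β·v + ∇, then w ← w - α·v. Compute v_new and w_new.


v_new = 0.95·0.46 - 0.49 = 0.437 - 0.49 = -0.053
w_new = 0.4 - 0.2·-0.053 = 0.4 + 0.0106 = 0.4106

v_new=-0.053, w_new=0.4106


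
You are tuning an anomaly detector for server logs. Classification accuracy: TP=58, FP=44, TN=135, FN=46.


Accuracy = (TP+TN)/(TP+TN+FP+FN)
= (58+135)/(283)
= 193/283 = 68.2%

68.2%


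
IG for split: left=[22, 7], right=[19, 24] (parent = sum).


Parent = [41, 31], H_parent = 0.986
H_left = 0.7973 (n=29), H_right = 0.9902 (n=43)
H_children = (29/72)·0.7973 + (43/72)·0.9902 = 0.9125
IG = 0.986 - 0.9125 = 0.0735

0.0735


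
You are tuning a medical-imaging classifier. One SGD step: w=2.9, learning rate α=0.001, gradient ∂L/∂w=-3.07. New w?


w_new = w - α·∇
= 2.9 - 0.001·-3.07
= 2.9 + 0.00307
= 2.90307

2.90307


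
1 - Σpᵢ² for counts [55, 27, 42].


Probabilities: [55/124, 27/124, 42/124] ≈ [0.4435, 0.2177, 0.3387]
Σpᵢ² = (3025 + 729 + 1764)/124² = 5518/15376
Gini = 1 - Σpᵢ² = 1 - 5518/15376 = 0.6411

0.6411


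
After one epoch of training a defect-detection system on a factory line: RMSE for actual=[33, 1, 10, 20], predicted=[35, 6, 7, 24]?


MSE = 54/4 = 13.5
RMSE = √(54/4) = 3.6742

3.6742


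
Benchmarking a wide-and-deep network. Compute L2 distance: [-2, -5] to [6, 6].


d = √((-2-6)² + (-5-6)²)
  = √(64 + 121)
  = √185 = 13.6015

13.6015


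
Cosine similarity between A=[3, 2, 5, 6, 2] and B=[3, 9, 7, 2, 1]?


A·B = 3·3 + 2·9 + 5·7 + 6·2 + 2·1 = 76
‖A‖ = √78 = 8.8318, ‖B‖ = √144 = 12
cos = 76/(√78·√144) = 76/√11232 = 0.7171

0.7171


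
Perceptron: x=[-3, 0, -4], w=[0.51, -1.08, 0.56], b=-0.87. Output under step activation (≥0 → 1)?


z = (-3)·(0.51) + (0)·(-1.08) + (-4)·(0.56) - 0.87
  = -4.64
step(z) = 0 (z<0)

0


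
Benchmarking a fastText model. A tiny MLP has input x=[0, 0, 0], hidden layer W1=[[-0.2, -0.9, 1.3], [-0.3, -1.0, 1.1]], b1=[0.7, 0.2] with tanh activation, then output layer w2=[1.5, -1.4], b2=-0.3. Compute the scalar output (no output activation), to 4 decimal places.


z1[0] = (-0.2)·(0) + (-0.9)·(0) + (1.3)·(0) + 0.7 = 0.7
z1[1] = (-0.3)·(0) + (-1.0)·(0) + (1.1)·(0) + 0.2 = 0.2
h = tanh(z1) = [0.6044, 0.1974]
output = (1.5)·(0.6044) + (-1.4)·(0.1974) - 0.3 = 0.3302

0.3302


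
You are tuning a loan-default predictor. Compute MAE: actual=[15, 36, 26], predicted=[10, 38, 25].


Absolute errors: |15-10|=5, |36-38|=2, |26-25|=1
Sum = 8
MAE = 8/3 = 8/3

8/3


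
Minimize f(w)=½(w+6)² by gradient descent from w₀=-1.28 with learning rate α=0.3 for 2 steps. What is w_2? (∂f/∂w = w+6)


step 1: grad = -1.28+6 = 4.72; w = -1.28 - 0.3·(4.72) = -2.696
step 2: grad = -2.696+6 = 3.304; w = -2.696 - 0.3·(3.304) = -3.6872

-3.6872


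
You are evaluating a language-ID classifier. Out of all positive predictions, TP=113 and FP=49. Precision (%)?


Precision = TP/(TP+FP)
= 113/(113+49)
= 113/162 = 69.75%

69.75%


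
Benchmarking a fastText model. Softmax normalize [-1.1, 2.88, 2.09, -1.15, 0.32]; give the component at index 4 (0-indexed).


Exponentials: e^-1.1=0.3329, e^2.88=17.8143, e^2.09=8.0849, e^-1.15=0.3166, e^0.32=1.3771
Sum = 27.9258
Softmax = [0.0119, 0.6379, 0.2895, 0.0113, 0.0493]
p[4] = 1.3771/27.9258 = 0.0493

0.0493


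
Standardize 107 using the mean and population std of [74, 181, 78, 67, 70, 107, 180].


μ = 108.1429, σ = 47.3511
z = (107 - 108.1429)/47.3511 = -0.0241

-0.0241


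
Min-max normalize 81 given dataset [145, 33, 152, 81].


min=33, max=152
(81-33)/(152-33) = 48/119 = 0.4034

0.4034


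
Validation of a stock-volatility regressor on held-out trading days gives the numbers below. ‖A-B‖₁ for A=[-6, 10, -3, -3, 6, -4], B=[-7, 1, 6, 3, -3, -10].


d = |-6+ 7| + |10-1| + |-3-6| + |-3-3| + |6+ 3| + |-4+ 10|
  = 1 + 9 + 9 + 6 + 9 + 6
  = 40

40


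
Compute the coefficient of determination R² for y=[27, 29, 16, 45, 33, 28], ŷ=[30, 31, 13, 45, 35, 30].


ȳ = 29.6667
SS_res = Σ(y-ŷ)² = 30
SS_tot = Σ(y-ȳ)² = 443.33
R² = 1 - SS_res/SS_tot = 1 - 0.0677 = 0.9323

0.9323


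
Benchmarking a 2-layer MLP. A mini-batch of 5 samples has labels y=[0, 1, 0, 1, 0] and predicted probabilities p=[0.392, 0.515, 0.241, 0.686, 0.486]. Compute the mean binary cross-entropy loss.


L[0] = -ln(1-0.392) = -ln(0.608) = 0.4976
L[1] = -ln(0.515) = 0.6636
L[2] = -ln(1-0.241) = -ln(0.759) = 0.2758
L[3] = -ln(0.686) = 0.3769
L[4] = -ln(1-0.486) = -ln(0.514) = 0.6655
mean = (0.4976 + 0.6636 + 0.2758 + 0.3769 + 0.6655)/5 = 0.4959

0.4959


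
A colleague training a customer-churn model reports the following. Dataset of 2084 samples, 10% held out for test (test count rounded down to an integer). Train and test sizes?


Test = ⌊2084·10/100⌋ = 208
Train = 2084 - 208 = 1876

Train: 1876, Test: 208


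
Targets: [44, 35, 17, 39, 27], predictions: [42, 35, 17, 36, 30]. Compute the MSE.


Squared errors: (44-42)²=4, (35-35)²=0, (17-17)²=0, (39-36)²=9, (27-30)²=9
Sum = 22
MSE = 22/5 = 22/5

22/5


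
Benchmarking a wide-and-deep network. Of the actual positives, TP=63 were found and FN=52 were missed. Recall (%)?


Recall = TP/(TP+FN)
= 63/(63+52)
= 63/115 = 54.78%

54.78%


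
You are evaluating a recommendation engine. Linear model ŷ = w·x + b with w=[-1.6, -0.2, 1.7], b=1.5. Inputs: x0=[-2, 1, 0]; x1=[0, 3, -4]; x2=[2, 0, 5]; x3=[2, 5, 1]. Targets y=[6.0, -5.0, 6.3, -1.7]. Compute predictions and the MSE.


ŷ0 = (-1.6)·(-2) + (-0.2)·(1) + (1.7)·(0) + 1.5 = 4.5
ŷ1 = (-1.6)·(0) + (-0.2)·(3) + (1.7)·(-4) + 1.5 = -5.9
ŷ2 = (-1.6)·(2) + (-0.2)·(0) + (1.7)·(5) + 1.5 = 6.8
ŷ3 = (-1.6)·(2) + (-0.2)·(5) + (1.7)·(1) + 1.5 = -1.0
errors² = [2.25, 0.81, 0.25, 0.49]
MSE = 3.8000/4 = 0.95

0.95


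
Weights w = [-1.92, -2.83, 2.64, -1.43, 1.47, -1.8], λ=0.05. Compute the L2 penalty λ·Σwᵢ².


‖w‖₂² = (-1.92)² + (-2.83)² + (2.64)² + (-1.43)² + (1.47)² + (-1.8)²
     = 3.6864 + 8.0089 + 6.9696 + 2.0449 + 2.1609 + 3.24
     = 26.1107
λ·‖w‖₂² = 0.05·26.1107 = 1.305535

1.305535


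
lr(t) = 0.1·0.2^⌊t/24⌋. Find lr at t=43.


n_drops = ⌊43/24⌋ = 1
lr = 0.1·0.2^1 = 0.1·0.2 = 0.02

0.02


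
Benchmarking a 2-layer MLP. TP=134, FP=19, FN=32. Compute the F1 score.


Precision = 134/153 = 0.8758
Recall = 134/166 = 0.8072
F1 = 2·P·R/(P+R) = 2·TP/(2·TP+FP+FN) = 268/(268+19+32) = 268/319 = 0.8401

0.8401


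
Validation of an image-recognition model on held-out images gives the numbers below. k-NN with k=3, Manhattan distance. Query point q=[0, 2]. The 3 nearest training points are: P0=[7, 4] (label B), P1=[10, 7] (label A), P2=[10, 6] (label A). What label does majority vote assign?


d(q,P0) = 9  (label B)
d(q,P1) = 15  (label A)
d(q,P2) = 14  (label A)
Votes: A=2, B=1
Majority → A

A


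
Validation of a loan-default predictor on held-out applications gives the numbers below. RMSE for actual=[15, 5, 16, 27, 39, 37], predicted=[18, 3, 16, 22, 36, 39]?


MSE = 51/6 = 8.5
RMSE = √(51/6) = 2.9155

2.9155


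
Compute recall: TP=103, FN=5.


Recall = TP/(TP+FN)
= 103/(103+5)
= 103/108 = 95.37%

95.37%


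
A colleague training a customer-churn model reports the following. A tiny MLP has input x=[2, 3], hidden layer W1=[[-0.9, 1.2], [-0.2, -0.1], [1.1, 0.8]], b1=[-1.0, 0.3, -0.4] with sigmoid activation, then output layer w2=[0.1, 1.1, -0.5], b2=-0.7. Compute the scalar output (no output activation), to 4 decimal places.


z1[0] = (-0.9)·(2) + (1.2)·(3) - 1.0 = 0.8
z1[1] = (-0.2)·(2) + (-0.1)·(3) + 0.3 = -0.4
z1[2] = (1.1)·(2) + (0.8)·(3) - 0.4 = 4.2
h = sigmoid(z1) = [0.69, 0.4013, 0.9852]
output = (0.1)·(0.69) + (1.1)·(0.4013) + (-0.5)·(0.9852) - 0.7 = -0.6822

-0.6822


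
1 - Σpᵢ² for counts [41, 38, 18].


Probabilities: [41/97, 38/97, 18/97] ≈ [0.4227, 0.3918, 0.1856]
Σpᵢ² = (1681 + 1444 + 324)/97² = 3449/9409
Gini = 1 - Σpᵢ² = 1 - 3449/9409 = 0.6334

0.6334


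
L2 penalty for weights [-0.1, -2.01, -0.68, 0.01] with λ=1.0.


‖w‖₂² = (-0.1)² + (-2.01)² + (-0.68)² + (0.01)²
     = 0.01 + 4.0401 + 0.4624 + 0.0001
     = 4.5126
λ·‖w‖₂² = 1.0·4.5126 = 4.5126

4.5126


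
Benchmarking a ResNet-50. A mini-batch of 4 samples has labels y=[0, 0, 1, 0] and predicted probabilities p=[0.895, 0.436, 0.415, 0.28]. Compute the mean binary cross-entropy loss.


L[0] = -ln(1-0.895) = -ln(0.105) = 2.2538
L[1] = -ln(1-0.436) = -ln(0.564) = 0.5727
L[2] = -ln(0.415) = 0.8795
L[3] = -ln(1-0.28) = -ln(0.72) = 0.3285
mean = (2.2538 + 0.5727 + 0.8795 + 0.3285)/4 = 1.0086

1.0086


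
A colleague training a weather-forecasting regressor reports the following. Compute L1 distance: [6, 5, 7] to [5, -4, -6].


d = |6-5| + |5+ 4| + |7+ 6|
  = 1 + 9 + 13
  = 23

23


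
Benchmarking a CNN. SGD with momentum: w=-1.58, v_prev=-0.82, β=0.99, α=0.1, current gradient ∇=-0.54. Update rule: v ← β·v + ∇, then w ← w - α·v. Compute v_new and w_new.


v_new = 0.99·-0.82 - 0.54 = -0.8118 - 0.54 = -1.3518
w_new = -1.58 - 0.1·-1.3518 = -1.58 + 0.13518 = -1.44482

v_new=-1.3518, w_new=-1.44482


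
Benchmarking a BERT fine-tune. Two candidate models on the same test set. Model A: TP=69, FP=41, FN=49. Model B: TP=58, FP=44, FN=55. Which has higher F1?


Model A: P=69/110=0.6273, R=69/118=0.5847, F1=2PR/(P+R)=2TP/(2TP+FP+FN)=138/228=0.6053
Model B: P=58/102=0.5686, R=58/113=0.5133, F1=2PR/(P+R)=2TP/(2TP+FP+FN)=116/215=0.5395
0.6053 > 0.5395 → Model A

Model A


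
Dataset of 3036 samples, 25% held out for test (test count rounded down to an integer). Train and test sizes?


Test = ⌊3036·25/100⌋ = 759
Train = 3036 - 759 = 2277

Train: 2277, Test: 759


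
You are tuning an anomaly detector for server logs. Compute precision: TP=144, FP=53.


Precision = TP/(TP+FP)
= 144/(144+53)
= 144/197 = 73.1%

73.1%


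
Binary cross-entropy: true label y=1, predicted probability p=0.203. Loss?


BCE = -[y·ln(p) + (1-y)·ln(1-p)]
= -1·ln(0.203) - 0
= -ln(0.203) = 1.5945

1.5945


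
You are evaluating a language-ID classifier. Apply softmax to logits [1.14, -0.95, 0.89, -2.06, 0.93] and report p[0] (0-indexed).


Exponentials: e^1.14=3.1268, e^-0.95=0.3867, e^0.89=2.4351, e^-2.06=0.1275, e^0.93=2.5345
Sum = 8.6106
Softmax = [0.3631, 0.0449, 0.2828, 0.0148, 0.2943]
p[0] = 3.1268/8.6106 = 0.3631

0.3631


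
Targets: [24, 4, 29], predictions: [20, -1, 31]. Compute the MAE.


Absolute errors: |24-20|=4, |4+ 1|=5, |29-31|=2
Sum = 11
MAE = 11/3 = 11/3

11/3


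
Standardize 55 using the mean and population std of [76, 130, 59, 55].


μ = 80, σ = 29.9249
z = (55 - 80)/29.9249 = -0.8354

-0.8354


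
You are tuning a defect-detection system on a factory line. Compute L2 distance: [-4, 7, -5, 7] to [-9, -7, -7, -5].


d = √((-4+ 9)² + (7+ 7)² + (-5+ 7)² + (7+ 5)²)
  = √(25 + 196 + 4 + 144)
  = √369 = 19.2094

19.2094


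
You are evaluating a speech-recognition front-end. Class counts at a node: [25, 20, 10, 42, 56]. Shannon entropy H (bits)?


Probabilities: [25/153, 20/153, 10/153, 42/153, 56/153] ≈ [0.1634, 0.1307, 0.0654, 0.2745, 0.366]
H = -((25/153)·log₂(25/153) + (20/153)·log₂(20/153) + (10/153)·log₂(10/153) + (42/153)·log₂(42/153) + (56/153)·log₂(56/153))
  = 2.1107 bits

2.1107 bits


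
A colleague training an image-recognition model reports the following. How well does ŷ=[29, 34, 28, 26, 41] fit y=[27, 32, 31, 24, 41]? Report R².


ȳ = 31
SS_res = Σ(y-ŷ)² = 21
SS_tot = Σ(y-ȳ)² = 166
R² = 1 - SS_res/SS_tot = 1 - 0.1265 = 0.8735

0.8735


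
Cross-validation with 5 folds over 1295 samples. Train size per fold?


Fold size = 1295/5 = 259
Training per fold = 1295 - 259 = 1036

1036


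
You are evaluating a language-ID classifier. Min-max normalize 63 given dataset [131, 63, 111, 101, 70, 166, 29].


min=29, max=166
(63-29)/(166-29) = 34/137 = 0.2482

0.2482


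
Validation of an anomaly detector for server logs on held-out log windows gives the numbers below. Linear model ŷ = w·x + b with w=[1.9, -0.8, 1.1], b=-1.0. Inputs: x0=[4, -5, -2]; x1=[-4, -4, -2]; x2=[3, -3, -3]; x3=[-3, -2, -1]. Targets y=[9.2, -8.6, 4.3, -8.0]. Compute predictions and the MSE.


ŷ0 = (1.9)·(4) + (-0.8)·(-5) + (1.1)·(-2) - 1.0 = 8.4
ŷ1 = (1.9)·(-4) + (-0.8)·(-4) + (1.1)·(-2) - 1.0 = -7.6
ŷ2 = (1.9)·(3) + (-0.8)·(-3) + (1.1)·(-3) - 1.0 = 3.8
ŷ3 = (1.9)·(-3) + (-0.8)·(-2) + (1.1)·(-1) - 1.0 = -6.2
errors² = [0.64, 1.0, 0.25, 3.24]
MSE = 5.1300/4 = 1.2825

1.2825


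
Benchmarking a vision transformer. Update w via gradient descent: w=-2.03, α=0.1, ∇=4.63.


w_new = w - α·∇
= -2.03 - 0.1·4.63
= -2.03 - 0.463
= -2.493

-2.493


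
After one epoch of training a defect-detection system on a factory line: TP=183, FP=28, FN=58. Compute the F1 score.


Precision = 183/211 = 0.8673
Recall = 183/241 = 0.7593
F1 = 2·P·R/(P+R) = 2·TP/(2·TP+FP+FN) = 366/(366+28+58) = 366/452 = 0.8097

0.8097


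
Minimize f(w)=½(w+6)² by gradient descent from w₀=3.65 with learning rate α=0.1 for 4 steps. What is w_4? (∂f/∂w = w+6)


step 1: grad = 3.65+6 = 9.65; w = 3.65 - 0.1·(9.65) = 2.685
step 2: grad = 2.685+6 = 8.685; w = 2.685 - 0.1·(8.685) = 1.8165
step 3: grad = 1.8165+6 = 7.8165; w = 1.8165 - 0.1·(7.8165) = 1.03485
step 4: grad = 1.03485+6 = 7.03485; w = 1.03485 - 0.1·(7.03485) = 0.331365

0.331365


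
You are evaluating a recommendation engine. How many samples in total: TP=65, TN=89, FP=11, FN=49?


Total = TP + TN + FP + FN
= 65 + 89 + 11 + 49
= 214
(Predicted positive: 76, predicted negative: 138)

214


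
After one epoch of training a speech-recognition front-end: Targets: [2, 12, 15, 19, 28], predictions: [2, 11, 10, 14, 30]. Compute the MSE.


Squared errors: (2-2)²=0, (12-11)²=1, (15-10)²=25, (19-14)²=25, (28-30)²=4
Sum = 55
MSE = 55/5 = 11

11


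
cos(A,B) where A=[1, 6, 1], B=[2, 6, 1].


A·B = 1·2 + 6·6 + 1·1 = 39
‖A‖ = √38 = 6.1644, ‖B‖ = √41 = 6.4031
cos = 39/(√38·√41) = 39/√1558 = 0.9881

0.9881


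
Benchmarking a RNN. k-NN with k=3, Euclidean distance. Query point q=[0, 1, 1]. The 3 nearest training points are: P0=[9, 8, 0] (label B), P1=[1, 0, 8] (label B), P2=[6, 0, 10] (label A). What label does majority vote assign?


d(q,P0) = 11.4455  (label B)
d(q,P1) = 7.1414  (label B)
d(q,P2) = 10.8628  (label A)
Votes: A=1, B=2
Majority → B

B


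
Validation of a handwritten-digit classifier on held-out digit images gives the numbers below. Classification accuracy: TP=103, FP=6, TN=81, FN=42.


Accuracy = (TP+TN)/(TP+TN+FP+FN)
= (103+81)/(232)
= 184/232 = 79.31%

79.31%


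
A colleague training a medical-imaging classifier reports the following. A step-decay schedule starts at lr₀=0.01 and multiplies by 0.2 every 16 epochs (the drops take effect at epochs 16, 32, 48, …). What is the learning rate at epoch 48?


n_drops = ⌊48/16⌋ = 3
lr = 0.01·0.2^3 = 0.01·0.008 = 0.00008

0.00008


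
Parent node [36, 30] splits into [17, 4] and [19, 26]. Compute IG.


Parent = [36, 30], H_parent = 0.994
H_left = 0.7025 (n=21), H_right = 0.9825 (n=45)
H_children = (21/66)·0.7025 + (45/66)·0.9825 = 0.8934
IG = 0.994 - 0.8934 = 0.1006

0.1006


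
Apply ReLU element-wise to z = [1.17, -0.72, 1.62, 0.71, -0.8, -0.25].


ReLU(1.17) = max(0, 1.17) = 1.17
ReLU(-0.72) = max(0, -0.72) = 0.0
ReLU(1.62) = max(0, 1.62) = 1.62
ReLU(0.71) = max(0, 0.71) = 0.71
ReLU(-0.8) = max(0, -0.8) = 0.0
ReLU(-0.25) = max(0, -0.25) = 0.0
result = [1.17, 0.0, 1.62, 0.71, 0.0, 0.0]

[1.17, 0.0, 1.62, 0.71, 0.0, 0.0]


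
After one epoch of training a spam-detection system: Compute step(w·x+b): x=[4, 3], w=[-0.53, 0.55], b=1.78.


z = (4)·(-0.53) + (3)·(0.55) + 1.78
  = 1.31
step(z) = 1 (z≥0)

1


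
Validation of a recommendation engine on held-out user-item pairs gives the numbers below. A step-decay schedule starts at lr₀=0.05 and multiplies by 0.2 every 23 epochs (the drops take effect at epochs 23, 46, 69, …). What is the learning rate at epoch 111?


n_drops = ⌊111/23⌋ = 4
lr = 0.05·0.2^4 = 0.05·0.0016 = 0.00008

0.00008


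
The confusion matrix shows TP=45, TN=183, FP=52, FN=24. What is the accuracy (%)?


Accuracy = (TP+TN)/(TP+TN+FP+FN)
= (45+183)/(304)
= 228/304 = 75.0%

75.0%


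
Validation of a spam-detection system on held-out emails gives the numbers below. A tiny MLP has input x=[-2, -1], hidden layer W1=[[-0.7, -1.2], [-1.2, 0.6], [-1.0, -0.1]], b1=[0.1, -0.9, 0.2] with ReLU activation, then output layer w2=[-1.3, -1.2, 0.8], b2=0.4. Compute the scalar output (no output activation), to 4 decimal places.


z1[0] = (-0.7)·(-2) + (-1.2)·(-1) + 0.1 = 2.7
z1[1] = (-1.2)·(-2) + (0.6)·(-1) - 0.9 = 0.9
z1[2] = (-1.0)·(-2) + (-0.1)·(-1) + 0.2 = 2.3
h = ReLU(z1) = [2.7, 0.9, 2.3]
output = (-1.3)·(2.7) + (-1.2)·(0.9) + (0.8)·(2.3) + 0.4 = -2.35

-2.35


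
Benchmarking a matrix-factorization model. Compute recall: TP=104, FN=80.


Recall = TP/(TP+FN)
= 104/(104+80)
= 104/184 = 56.52%

56.52%


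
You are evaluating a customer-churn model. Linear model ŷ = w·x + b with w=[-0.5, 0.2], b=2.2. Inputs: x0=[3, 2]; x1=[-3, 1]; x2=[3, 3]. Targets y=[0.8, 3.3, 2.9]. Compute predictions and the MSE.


ŷ0 = (-0.5)·(3) + (0.2)·(2) + 2.2 = 1.1
ŷ1 = (-0.5)·(-3) + (0.2)·(1) + 2.2 = 3.9
ŷ2 = (-0.5)·(3) + (0.2)·(3) + 2.2 = 1.3
errors² = [0.09, 0.36, 2.56]
MSE = 3.0100/3 = 1.0033

1.0033


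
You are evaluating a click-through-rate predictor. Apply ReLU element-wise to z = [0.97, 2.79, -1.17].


ReLU(0.97) = max(0, 0.97) = 0.97
ReLU(2.79) = max(0, 2.79) = 2.79
ReLU(-1.17) = max(0, -1.17) = 0.0
result = [0.97, 2.79, 0.0]

[0.97, 2.79, 0.0]


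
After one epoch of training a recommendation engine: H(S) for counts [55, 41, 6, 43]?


Probabilities: [55/145, 41/145, 6/145, 43/145] ≈ [0.3793, 0.2828, 0.0414, 0.2966]
H = -((55/145)·log₂(55/145) + (41/145)·log₂(41/145) + (6/145)·log₂(6/145) + (43/145)·log₂(43/145))
  = 1.756 bits

1.756 bits


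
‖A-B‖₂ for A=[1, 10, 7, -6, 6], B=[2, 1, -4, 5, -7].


d = √((1-2)² + (10-1)² + (7+ 4)² + (-6-5)² + (6+ 7)²)
  = √(1 + 81 + 121 + 121 + 169)
  = √493 = 22.2036

22.2036


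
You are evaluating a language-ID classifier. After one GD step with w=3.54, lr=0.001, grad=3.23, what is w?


w_new = w - α·∇
= 3.54 - 0.001·3.23
= 3.54 - 0.00323
= 3.53677

3.53677


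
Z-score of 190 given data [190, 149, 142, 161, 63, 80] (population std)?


μ = 130.8333, σ = 44.816
z = (190 - 130.8333)/44.816 = 1.3202

1.3202


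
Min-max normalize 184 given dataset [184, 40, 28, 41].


min=28, max=184
(184-28)/(184-28) = 156/156 = 1.0

1.0


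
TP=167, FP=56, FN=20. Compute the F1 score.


Precision = 167/223 = 0.7489
Recall = 167/187 = 0.893
F1 = 2·P·R/(P+R) = 2·TP/(2·TP+FP+FN) = 334/(334+56+20) = 334/410 = 0.8146

0.8146


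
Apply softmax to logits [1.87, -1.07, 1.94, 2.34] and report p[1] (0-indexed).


Exponentials: e^1.87=6.4883, e^-1.07=0.343, e^1.94=6.9588, e^2.34=10.3812
Sum = 24.1713
Softmax = [0.2684, 0.0142, 0.2879, 0.4295]
p[1] = 0.343/24.1713 = 0.0142

0.0142


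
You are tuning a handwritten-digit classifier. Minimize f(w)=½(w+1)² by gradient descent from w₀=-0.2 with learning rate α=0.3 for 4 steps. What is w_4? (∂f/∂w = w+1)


step 1: grad = -0.2+1 = 0.8; w = -0.2 - 0.3·(0.8) = -0.44
step 2: grad = -0.44+1 = 0.56; w = -0.44 - 0.3·(0.56) = -0.608
step 3: grad = -0.608+1 = 0.392; w = -0.608 - 0.3·(0.392) = -0.7256
step 4: grad = -0.7256+1 = 0.2744; w = -0.7256 - 0.3·(0.2744) = -0.80792

-0.80792


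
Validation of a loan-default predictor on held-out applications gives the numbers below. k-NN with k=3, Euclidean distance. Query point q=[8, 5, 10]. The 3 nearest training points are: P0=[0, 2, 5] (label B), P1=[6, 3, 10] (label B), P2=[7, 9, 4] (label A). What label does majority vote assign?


d(q,P0) = 9.8995  (label B)
d(q,P1) = 2.8284  (label B)
d(q,P2) = 7.2801  (label A)
Votes: A=1, B=2
Majority → B

B


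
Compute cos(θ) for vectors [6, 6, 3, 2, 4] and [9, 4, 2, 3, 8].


A·B = 6·9 + 6·4 + 3·2 + 2·3 + 4·8 = 122
‖A‖ = √101 = 10.0499, ‖B‖ = √174 = 13.1909
cos = 122/(√101·√174) = 122/√17574 = 0.9203

0.9203


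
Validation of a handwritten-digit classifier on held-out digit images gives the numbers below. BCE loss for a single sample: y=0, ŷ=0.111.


BCE = -[y·ln(p) + (1-y)·ln(1-p)]
= -0 - 1·ln(1-0.111)
= -ln(0.889) = 0.1177

0.1177


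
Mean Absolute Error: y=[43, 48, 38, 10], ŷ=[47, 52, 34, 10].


Absolute errors: |43-47|=4, |48-52|=4, |38-34|=4, |10-10|=0
Sum = 12
MAE = 12/4 = 3

3


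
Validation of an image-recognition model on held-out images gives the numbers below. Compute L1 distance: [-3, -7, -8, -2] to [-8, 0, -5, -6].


d = |-3+ 8| + |-7-0| + |-8+ 5| + |-2+ 6|
  = 5 + 7 + 3 + 4
  = 19

19


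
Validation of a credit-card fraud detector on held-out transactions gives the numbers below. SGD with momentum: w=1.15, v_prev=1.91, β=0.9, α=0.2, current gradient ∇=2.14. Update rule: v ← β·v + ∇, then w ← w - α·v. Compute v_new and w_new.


v_new = 0.9·1.91 + 2.14 = 1.719 + 2.14 = 3.859
w_new = 1.15 - 0.2·3.859 = 1.15 - 0.7718 = 0.3782

v_new=3.859, w_new=0.3782


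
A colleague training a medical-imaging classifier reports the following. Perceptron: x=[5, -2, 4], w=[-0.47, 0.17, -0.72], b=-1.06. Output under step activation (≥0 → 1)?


z = (5)·(-0.47) + (-2)·(0.17) + (4)·(-0.72) - 1.06
  = -6.63
step(z) = 0 (z<0)

0


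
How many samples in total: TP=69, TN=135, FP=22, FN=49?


Total = TP + TN + FP + FN
= 69 + 135 + 22 + 49
= 275
(Predicted positive: 91, predicted negative: 184)

275


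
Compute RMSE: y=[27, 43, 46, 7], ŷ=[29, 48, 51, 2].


MSE = 79/4 = 19.75
RMSE = √(79/4) = 4.4441

4.4441


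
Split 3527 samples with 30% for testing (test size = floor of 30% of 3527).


Test = ⌊3527·30/100⌋ = 1058
Train = 3527 - 1058 = 2469

Train: 2469, Test: 1058


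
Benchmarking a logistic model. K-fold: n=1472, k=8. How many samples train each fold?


Fold size = 1472/8 = 184
Training per fold = 1472 - 184 = 1288

1288


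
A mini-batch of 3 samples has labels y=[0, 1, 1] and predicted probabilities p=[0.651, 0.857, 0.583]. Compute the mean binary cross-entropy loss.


L[0] = -ln(1-0.651) = -ln(0.349) = 1.0527
L[1] = -ln(0.857) = 0.1543
L[2] = -ln(0.583) = 0.5396
mean = (1.0527 + 0.1543 + 0.5396)/3 = 0.5822

0.5822


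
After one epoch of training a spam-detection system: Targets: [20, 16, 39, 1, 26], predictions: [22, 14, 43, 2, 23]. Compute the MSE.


Squared errors: (20-22)²=4, (16-14)²=4, (39-43)²=16, (1-2)²=1, (26-23)²=9
Sum = 34
MSE = 34/5 = 34/5

34/5


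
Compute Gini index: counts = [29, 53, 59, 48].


Probabilities: [29/189, 53/189, 59/189, 48/189] ≈ [0.1534, 0.2804, 0.3122, 0.254]
Σpᵢ² = (841 + 2809 + 3481 + 2304)/189² = 9435/35721
Gini = 1 - Σpᵢ² = 1 - 9435/35721 = 0.7359

0.7359


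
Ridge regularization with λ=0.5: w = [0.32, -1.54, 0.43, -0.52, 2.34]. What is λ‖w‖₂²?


‖w‖₂² = (0.32)² + (-1.54)² + (0.43)² + (-0.52)² + (2.34)²
     = 0.1024 + 2.3716 + 0.1849 + 0.2704 + 5.4756
     = 8.4049
λ·‖w‖₂² = 0.5·8.4049 = 4.20245

4.20245


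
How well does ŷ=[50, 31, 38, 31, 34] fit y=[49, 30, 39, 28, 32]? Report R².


ȳ = 35.6
SS_res = Σ(y-ŷ)² = 16
SS_tot = Σ(y-ȳ)² = 293.2
R² = 1 - SS_res/SS_tot = 1 - 0.0546 = 0.9454

0.9454


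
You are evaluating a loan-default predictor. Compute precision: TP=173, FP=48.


Precision = TP/(TP+FP)
= 173/(173+48)
= 173/221 = 78.28%

78.28%


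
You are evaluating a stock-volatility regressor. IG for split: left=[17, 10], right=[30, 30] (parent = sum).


Parent = [47, 40], H_parent = 0.9953
H_left = 0.951 (n=27), H_right = 1 (n=60)
H_children = (27/87)·0.951 + (60/87)·1 = 0.9848
IG = 0.9953 - 0.9848 = 0.0105

0.0105


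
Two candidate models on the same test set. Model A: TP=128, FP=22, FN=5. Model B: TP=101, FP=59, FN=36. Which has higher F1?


Model A: P=128/150=0.8533, R=128/133=0.9624, F1=2PR/(P+R)=2TP/(2TP+FP+FN)=256/283=0.9046
Model B: P=101/160=0.6312, R=101/137=0.7372, F1=2PR/(P+R)=2TP/(2TP+FP+FN)=202/297=0.6801
0.9046 > 0.6801 → Model A

Model A


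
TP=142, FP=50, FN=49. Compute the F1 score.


Precision = 142/192 = 0.7396
Recall = 142/191 = 0.7435
F1 = 2·P·R/(P+R) = 2·TP/(2·TP+FP+FN) = 284/(284+50+49) = 284/383 = 0.7415

0.7415


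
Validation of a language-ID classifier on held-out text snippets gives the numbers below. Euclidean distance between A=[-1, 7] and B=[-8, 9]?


d = √((-1+ 8)² + (7-9)²)
  = √(49 + 4)
  = √53 = 7.2801

7.2801


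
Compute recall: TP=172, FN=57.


Recall = TP/(TP+FN)
= 172/(172+57)
= 172/229 = 75.11%

75.11%


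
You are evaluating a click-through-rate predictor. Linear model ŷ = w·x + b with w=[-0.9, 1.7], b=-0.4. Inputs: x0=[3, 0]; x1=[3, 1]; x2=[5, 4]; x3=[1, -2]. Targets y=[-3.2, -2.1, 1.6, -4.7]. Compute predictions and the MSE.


ŷ0 = (-0.9)·(3) + (1.7)·(0) - 0.4 = -3.1
ŷ1 = (-0.9)·(3) + (1.7)·(1) - 0.4 = -1.4
ŷ2 = (-0.9)·(5) + (1.7)·(4) - 0.4 = 1.9
ŷ3 = (-0.9)·(1) + (1.7)·(-2) - 0.4 = -4.7
errors² = [0.01, 0.49, 0.09, 0.0]
MSE = 0.5900/4 = 0.1475

0.1475


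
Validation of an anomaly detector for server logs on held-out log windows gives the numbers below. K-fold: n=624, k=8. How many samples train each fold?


Fold size = 624/8 = 78
Training per fold = 624 - 78 = 546

546


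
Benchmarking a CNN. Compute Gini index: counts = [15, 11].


Probabilities: [15/26, 11/26] ≈ [0.5769, 0.4231]
Σpᵢ² = (225 + 121)/26² = 346/676
Gini = 1 - Σpᵢ² = 1 - 346/676 = 0.4882

0.4882


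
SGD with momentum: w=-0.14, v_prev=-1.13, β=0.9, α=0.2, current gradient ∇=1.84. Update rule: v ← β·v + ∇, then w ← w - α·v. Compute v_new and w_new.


v_new = 0.9·-1.13 + 1.84 = -1.017 + 1.84 = 0.823
w_new = -0.14 - 0.2·0.823 = -0.14 - 0.1646 = -0.3046

v_new=0.823, w_new=-0.3046


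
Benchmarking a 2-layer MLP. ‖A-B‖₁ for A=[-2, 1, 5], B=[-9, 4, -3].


d = |-2+ 9| + |1-4| + |5+ 3|
  = 7 + 3 + 8
  = 18

18


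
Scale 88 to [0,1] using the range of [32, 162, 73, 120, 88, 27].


min=27, max=162
(88-27)/(162-27) = 61/135 = 0.4519

0.4519


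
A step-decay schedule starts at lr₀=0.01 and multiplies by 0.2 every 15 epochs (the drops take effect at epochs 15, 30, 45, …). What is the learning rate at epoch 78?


n_drops = ⌊78/15⌋ = 5
lr = 0.01·0.2^5 = 0.01·0.00032 = 0.0000032

0.0000032


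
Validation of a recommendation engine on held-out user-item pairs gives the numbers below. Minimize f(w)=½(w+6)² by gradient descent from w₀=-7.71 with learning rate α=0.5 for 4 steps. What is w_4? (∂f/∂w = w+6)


step 1: grad = -7.71+6 = -1.71; w = -7.71 - 0.5·(-1.71) = -6.855
step 2: grad = -6.855+6 = -0.855; w = -6.855 - 0.5·(-0.855) = -6.4275
step 3: grad = -6.4275+6 = -0.4275; w = -6.4275 - 0.5·(-0.4275) = -6.21375
step 4: grad = -6.21375+6 = -0.21375; w = -6.21375 - 0.5·(-0.21375) = -6.106875

-6.106875


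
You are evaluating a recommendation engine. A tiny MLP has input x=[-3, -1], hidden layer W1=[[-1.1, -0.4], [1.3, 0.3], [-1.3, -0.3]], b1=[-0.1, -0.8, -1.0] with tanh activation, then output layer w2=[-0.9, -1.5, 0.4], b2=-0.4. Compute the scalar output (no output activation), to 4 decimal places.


z1[0] = (-1.1)·(-3) + (-0.4)·(-1) - 0.1 = 3.6
z1[1] = (1.3)·(-3) + (0.3)·(-1) - 0.8 = -5.0
z1[2] = (-1.3)·(-3) + (-0.3)·(-1) - 1.0 = 3.2
h = tanh(z1) = [0.9985, -0.9999, 0.9967]
output = (-0.9)·(0.9985) + (-1.5)·(-0.9999) + (0.4)·(0.9967) - 0.4 = 0.5999

0.5999


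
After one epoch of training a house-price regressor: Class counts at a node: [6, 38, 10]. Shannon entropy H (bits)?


Probabilities: [6/54, 38/54, 10/54] ≈ [0.1111, 0.7037, 0.1852]
H = -((6/54)·log₂(6/54) + (38/54)·log₂(38/54) + (10/54)·log₂(10/54))
  = 1.1595 bits

1.1595 bits


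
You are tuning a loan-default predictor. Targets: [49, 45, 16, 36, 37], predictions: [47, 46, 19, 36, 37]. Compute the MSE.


Squared errors: (49-47)²=4, (45-46)²=1, (16-19)²=9, (36-36)²=0, (37-37)²=0
Sum = 14
MSE = 14/5 = 14/5

14/5


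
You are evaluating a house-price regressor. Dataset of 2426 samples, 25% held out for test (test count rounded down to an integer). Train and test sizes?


Test = ⌊2426·25/100⌋ = 606
Train = 2426 - 606 = 1820

Train: 1820, Test: 606


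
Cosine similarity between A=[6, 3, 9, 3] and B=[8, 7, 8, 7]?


A·B = 6·8 + 3·7 + 9·8 + 3·7 = 162
‖A‖ = √135 = 11.619, ‖B‖ = √226 = 15.0333
cos = 162/(√135·√226) = 162/√30510 = 0.9275

0.9275


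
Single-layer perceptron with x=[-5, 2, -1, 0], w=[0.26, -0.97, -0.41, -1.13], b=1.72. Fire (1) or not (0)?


z = (-5)·(0.26) + (2)·(-0.97) + (-1)·(-0.41) + (0)·(-1.13) + 1.72
  = -1.11
step(z) = 0 (z<0)

0


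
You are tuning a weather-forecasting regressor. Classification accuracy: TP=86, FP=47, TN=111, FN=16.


Accuracy = (TP+TN)/(TP+TN+FP+FN)
= (86+111)/(260)
= 197/260 = 75.77%

75.77%


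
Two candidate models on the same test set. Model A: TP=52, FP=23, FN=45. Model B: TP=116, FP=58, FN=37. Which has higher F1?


Model A: P=52/75=0.6933, R=52/97=0.5361, F1=2PR/(P+R)=2TP/(2TP+FP+FN)=104/172=0.6047
Model B: P=116/174=0.6667, R=116/153=0.7582, F1=2PR/(P+R)=2TP/(2TP+FP+FN)=232/327=0.7095
0.6047 < 0.7095 → Model B

Model B


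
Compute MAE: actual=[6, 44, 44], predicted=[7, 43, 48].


Absolute errors: |6-7|=1, |44-43|=1, |44-48|=4
Sum = 6
MAE = 6/3 = 2

2


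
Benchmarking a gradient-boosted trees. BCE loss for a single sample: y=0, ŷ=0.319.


BCE = -[y·ln(p) + (1-y)·ln(1-p)]
= -0 - 1·ln(1-0.319)
= -ln(0.681) = 0.3842

0.3842


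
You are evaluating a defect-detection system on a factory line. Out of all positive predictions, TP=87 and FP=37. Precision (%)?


Precision = TP/(TP+FP)
= 87/(87+37)
= 87/124 = 70.16%

70.16%


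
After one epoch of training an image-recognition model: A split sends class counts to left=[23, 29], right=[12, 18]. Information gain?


Parent = [35, 47], H_parent = 0.9845
H_left = 0.9904 (n=52), H_right = 0.971 (n=30)
H_children = (52/82)·0.9904 + (30/82)·0.971 = 0.9833
IG = 0.9845 - 0.9833 = 0.0012

0.0012


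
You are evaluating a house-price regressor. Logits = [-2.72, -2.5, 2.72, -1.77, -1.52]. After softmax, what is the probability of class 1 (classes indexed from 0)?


Exponentials: e^-2.72=0.0659, e^-2.5=0.0821, e^2.72=15.1803, e^-1.77=0.1703, e^-1.52=0.2187
Sum = 15.7173
Softmax = [0.0042, 0.0052, 0.9658, 0.0108, 0.0139]
p[1] = 0.0821/15.7173 = 0.0052

0.0052


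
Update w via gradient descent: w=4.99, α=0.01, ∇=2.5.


w_new = w - α·∇
= 4.99 - 0.01·2.5
= 4.99 - 0.025
= 4.965

4.965


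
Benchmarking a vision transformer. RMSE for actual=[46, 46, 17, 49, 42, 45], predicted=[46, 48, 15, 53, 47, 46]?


MSE = 50/6 = 8.3333
RMSE = √(50/6) = 2.8868

2.8868


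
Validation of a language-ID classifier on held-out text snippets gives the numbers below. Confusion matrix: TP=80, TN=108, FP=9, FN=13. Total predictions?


Total = TP + TN + FP + FN
= 80 + 108 + 9 + 13
= 210
(Predicted positive: 89, predicted negative: 121)

210


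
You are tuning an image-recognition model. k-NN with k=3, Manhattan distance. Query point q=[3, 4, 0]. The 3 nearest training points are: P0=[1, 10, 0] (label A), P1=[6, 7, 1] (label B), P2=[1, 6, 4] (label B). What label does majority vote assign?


d(q,P0) = 8  (label A)
d(q,P1) = 7  (label B)
d(q,P2) = 8  (label B)
Votes: A=1, B=2
Majority → B

B


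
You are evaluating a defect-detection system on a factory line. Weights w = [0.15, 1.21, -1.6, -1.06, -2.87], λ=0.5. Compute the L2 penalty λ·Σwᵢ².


‖w‖₂² = (0.15)² + (1.21)² + (-1.6)² + (-1.06)² + (-2.87)²
     = 0.0225 + 1.4641 + 2.56 + 1.1236 + 8.2369
     = 13.4071
λ·‖w‖₂² = 0.5·13.4071 = 6.70355

6.70355


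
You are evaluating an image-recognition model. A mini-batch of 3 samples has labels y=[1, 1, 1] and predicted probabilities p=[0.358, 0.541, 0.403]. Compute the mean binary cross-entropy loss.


L[0] = -ln(0.358) = 1.0272
L[1] = -ln(0.541) = 0.6143
L[2] = -ln(0.403) = 0.9088
mean = (1.0272 + 0.6143 + 0.9088)/3 = 0.8501

0.8501


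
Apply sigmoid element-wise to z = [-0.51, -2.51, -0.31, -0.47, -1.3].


σ(-0.51) = 1/(1+e^0.51) = 0.3752
σ(-2.51) = 1/(1+e^2.51) = 0.0752
σ(-0.31) = 1/(1+e^0.31) = 0.4231
σ(-0.47) = 1/(1+e^0.47) = 0.3846
σ(-1.3) = 1/(1+e^1.3) = 0.2142
result = [0.3752, 0.0752, 0.4231, 0.3846, 0.2142]

[0.3752, 0.0752, 0.4231, 0.3846, 0.2142]


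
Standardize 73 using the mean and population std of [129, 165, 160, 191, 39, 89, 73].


μ = 120.8571, σ = 51.371
z = (73 - 120.8571)/51.371 = -0.9316

-0.9316


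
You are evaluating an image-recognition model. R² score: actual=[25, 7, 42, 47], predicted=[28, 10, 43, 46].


ȳ = 30.25
SS_res = Σ(y-ŷ)² = 20
SS_tot = Σ(y-ȳ)² = 986.75
R² = 1 - SS_res/SS_tot = 1 - 0.0203 = 0.9797

0.9797


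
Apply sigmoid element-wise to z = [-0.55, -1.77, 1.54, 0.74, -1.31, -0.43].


σ(-0.55) = 1/(1+e^0.55) = 0.3659
σ(-1.77) = 1/(1+e^1.77) = 0.1455
σ(1.54) = 1/(1+e^-1.54) = 0.8235
σ(0.74) = 1/(1+e^-0.74) = 0.677
σ(-1.31) = 1/(1+e^1.31) = 0.2125
σ(-0.43) = 1/(1+e^0.43) = 0.3941
result = [0.3659, 0.1455, 0.8235, 0.677, 0.2125, 0.3941]

[0.3659, 0.1455, 0.8235, 0.677, 0.2125, 0.3941]


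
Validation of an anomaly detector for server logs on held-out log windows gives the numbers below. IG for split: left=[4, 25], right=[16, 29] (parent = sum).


Parent = [20, 54], H_parent = 0.8419
H_left = 0.5788 (n=29), H_right = 0.9389 (n=45)
H_children = (29/74)·0.5788 + (45/74)·0.9389 = 0.7978
IG = 0.8419 - 0.7978 = 0.0441

0.0441


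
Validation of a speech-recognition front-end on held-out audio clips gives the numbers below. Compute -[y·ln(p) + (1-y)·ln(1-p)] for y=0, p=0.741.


BCE = -[y·ln(p) + (1-y)·ln(1-p)]
= -0 - 1·ln(1-0.741)
= -ln(0.259) = 1.3509

1.3509


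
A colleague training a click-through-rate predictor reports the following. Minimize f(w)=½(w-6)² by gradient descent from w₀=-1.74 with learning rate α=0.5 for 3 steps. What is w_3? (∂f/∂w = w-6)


step 1: grad = -1.74-6 = -7.74; w = -1.74 - 0.5·(-7.74) = 2.13
step 2: grad = 2.13-6 = -3.87; w = 2.13 - 0.5·(-3.87) = 4.065
step 3: grad = 4.065-6 = -1.935; w = 4.065 - 0.5·(-1.935) = 5.0325

5.0325


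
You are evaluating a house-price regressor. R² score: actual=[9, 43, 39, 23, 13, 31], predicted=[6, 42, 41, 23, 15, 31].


ȳ = 26.3333
SS_res = Σ(y-ŷ)² = 18
SS_tot = Σ(y-ȳ)² = 949.33
R² = 1 - SS_res/SS_tot = 1 - 0.019 = 0.981

0.981


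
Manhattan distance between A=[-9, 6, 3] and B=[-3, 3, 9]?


d = |-9+ 3| + |6-3| + |3-9|
  = 6 + 3 + 6
  = 15

15


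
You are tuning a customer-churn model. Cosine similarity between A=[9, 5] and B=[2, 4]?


A·B = 9·2 + 5·4 = 38
‖A‖ = √106 = 10.2956, ‖B‖ = √20 = 4.4721
cos = 38/(√106·√20) = 38/√2120 = 0.8253

0.8253


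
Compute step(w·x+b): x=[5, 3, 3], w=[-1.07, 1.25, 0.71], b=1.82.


z = (5)·(-1.07) + (3)·(1.25) + (3)·(0.71) + 1.82
  = 2.35
step(z) = 1 (z≥0)

1


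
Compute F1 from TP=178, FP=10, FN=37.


Precision = 178/188 = 0.9468
Recall = 178/215 = 0.8279
F1 = 2·P·R/(P+R) = 2·TP/(2·TP+FP+FN) = 356/(356+10+37) = 356/403 = 0.8834

0.8834


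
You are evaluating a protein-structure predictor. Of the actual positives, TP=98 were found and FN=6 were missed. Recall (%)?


Recall = TP/(TP+FN)
= 98/(98+6)
= 98/104 = 94.23%

94.23%


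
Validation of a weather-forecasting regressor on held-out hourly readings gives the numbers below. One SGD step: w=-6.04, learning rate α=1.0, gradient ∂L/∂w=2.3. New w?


w_new = w - α·∇
= -6.04 - 1.0·2.3
= -6.04 - 2.3
= -8.34

-8.34


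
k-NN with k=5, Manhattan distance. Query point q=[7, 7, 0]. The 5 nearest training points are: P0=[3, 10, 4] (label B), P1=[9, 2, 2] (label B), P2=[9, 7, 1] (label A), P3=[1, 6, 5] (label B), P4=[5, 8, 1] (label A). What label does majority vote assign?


d(q,P0) = 11  (label B)
d(q,P1) = 9  (label B)
d(q,P2) = 3  (label A)
d(q,P3) = 12  (label B)
d(q,P4) = 4  (label A)
Votes: A=2, B=3
Majority → B

B


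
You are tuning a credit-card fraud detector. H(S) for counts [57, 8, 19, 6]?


Probabilities: [57/90, 8/90, 19/90, 6/90] ≈ [0.6333, 0.0889, 0.2111, 0.0667]
H = -((57/90)·log₂(57/90) + (8/90)·log₂(8/90) + (19/90)·log₂(19/90) + (6/90)·log₂(6/90))
  = 1.4619 bits

1.4619 bits
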